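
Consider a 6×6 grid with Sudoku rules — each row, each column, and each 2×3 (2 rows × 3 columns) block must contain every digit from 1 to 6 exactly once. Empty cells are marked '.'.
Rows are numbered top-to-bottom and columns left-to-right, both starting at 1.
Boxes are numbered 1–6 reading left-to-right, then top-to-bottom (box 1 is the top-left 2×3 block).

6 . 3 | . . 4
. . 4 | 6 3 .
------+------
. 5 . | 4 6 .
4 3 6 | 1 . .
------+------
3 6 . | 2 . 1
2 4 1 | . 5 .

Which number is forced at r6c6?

Cell r6c6 itself could take any of {3, 6} by direct elimination.
Consider where 6 can go in column 6.
r2c6 is out (row 2 already has a 6).
r3c6 is out (row 3 already has a 6).
r4c6 is out (row 4 already has a 6).
So the only cell in column 6 that can hold 6 is r6c6.
Therefore r6c6 = 6.

6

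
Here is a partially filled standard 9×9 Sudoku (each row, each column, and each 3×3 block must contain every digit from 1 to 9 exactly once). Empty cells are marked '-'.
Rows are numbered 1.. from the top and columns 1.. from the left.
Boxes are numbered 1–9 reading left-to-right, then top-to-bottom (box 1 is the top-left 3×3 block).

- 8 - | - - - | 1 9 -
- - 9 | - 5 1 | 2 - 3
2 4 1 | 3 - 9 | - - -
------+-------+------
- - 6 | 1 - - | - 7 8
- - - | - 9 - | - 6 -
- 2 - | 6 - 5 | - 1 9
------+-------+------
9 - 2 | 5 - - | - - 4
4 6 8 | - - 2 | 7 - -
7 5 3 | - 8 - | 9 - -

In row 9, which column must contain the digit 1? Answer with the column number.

9

Consider where 1 can go in row 9.
row 9, column 4 is out (column 4 already has a 1).
row 9, column 6 is out (column 6 already has a 1).
row 9, column 8 is out (column 8 already has a 1).
So the only cell in row 9 that can hold 1 is row 9, column 9.
That is column 9.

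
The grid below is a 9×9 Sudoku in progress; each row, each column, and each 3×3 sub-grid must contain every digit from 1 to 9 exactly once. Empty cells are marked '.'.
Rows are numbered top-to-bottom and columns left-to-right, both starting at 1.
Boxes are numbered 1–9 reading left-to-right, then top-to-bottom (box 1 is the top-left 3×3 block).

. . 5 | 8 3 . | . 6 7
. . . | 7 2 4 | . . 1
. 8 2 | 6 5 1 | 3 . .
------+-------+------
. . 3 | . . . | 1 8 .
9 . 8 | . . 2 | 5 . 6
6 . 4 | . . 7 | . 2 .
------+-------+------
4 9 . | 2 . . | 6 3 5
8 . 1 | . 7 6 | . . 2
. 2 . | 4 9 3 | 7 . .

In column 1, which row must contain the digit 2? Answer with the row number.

4

Consider where 2 can go in column 1.
R1C1 is out (box 1 already has a 2).
R2C1 is out (row 2 already has a 2).
R3C1 is out (row 3 already has a 2).
R9C1 is out (row 9 already has a 2).
So the only cell in column 1 that can hold 2 is R4C1.
That is row 4.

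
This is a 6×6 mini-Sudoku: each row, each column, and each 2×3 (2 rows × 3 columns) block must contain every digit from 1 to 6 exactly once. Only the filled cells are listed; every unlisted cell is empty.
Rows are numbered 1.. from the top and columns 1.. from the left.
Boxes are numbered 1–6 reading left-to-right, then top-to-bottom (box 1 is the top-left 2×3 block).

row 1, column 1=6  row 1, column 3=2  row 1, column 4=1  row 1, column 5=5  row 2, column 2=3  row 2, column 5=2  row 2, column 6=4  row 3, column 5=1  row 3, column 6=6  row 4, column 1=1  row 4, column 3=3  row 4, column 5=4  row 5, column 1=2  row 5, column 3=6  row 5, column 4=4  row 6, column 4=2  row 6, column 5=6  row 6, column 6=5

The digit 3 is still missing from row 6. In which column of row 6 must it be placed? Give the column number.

1

Consider where 3 can go in row 6.
row 6, column 2 is out (column 2 already has a 3).
row 6, column 3 is out (column 3 already has a 3).
So the only cell in row 6 that can hold 3 is row 6, column 1.
That is column 1.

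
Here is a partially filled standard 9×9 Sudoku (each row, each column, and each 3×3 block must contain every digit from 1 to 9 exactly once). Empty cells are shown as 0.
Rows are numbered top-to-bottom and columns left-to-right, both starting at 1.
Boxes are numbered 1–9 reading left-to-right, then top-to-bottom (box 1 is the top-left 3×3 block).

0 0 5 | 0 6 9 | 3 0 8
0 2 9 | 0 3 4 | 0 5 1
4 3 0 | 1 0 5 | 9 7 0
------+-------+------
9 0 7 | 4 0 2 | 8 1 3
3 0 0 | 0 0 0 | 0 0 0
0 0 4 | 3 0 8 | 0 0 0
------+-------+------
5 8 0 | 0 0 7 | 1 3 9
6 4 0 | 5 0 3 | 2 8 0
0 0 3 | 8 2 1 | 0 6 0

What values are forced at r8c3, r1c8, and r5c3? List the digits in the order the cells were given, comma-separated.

For r8c3:
  Row 8 already contains {2, 3, 4, 5, 6, 8}.
  Column 3 already contains {3, 4, 5, 7, 9}.
  Its 3×3 block (box 7) already contains {3, 4, 5, 6, 8}.
  The only value from 1–9 not eliminated is 1, so r8c3 = 1.
For r1c8:
  Consider where 4 can go in box 3.
  r2c7 is out (row 2 already has a 4).
  r3c9 is out (row 3 already has a 4).
  So the only cell in box 3 that can hold 4 is r1c8.
  So r1c8 = 4.
For r5c3:
  Consider where 8 can go in box 4.
  r4c2 is out (row 4 already has a 8).
  r5c2 is out (column 2 already has a 8).
  r6c1 is out (row 6 already has a 8).
  r6c2 is out (row 6 already has a 8).
  So the only cell in box 4 that can hold 8 is r5c3.
  So r5c3 = 8.

1,4,8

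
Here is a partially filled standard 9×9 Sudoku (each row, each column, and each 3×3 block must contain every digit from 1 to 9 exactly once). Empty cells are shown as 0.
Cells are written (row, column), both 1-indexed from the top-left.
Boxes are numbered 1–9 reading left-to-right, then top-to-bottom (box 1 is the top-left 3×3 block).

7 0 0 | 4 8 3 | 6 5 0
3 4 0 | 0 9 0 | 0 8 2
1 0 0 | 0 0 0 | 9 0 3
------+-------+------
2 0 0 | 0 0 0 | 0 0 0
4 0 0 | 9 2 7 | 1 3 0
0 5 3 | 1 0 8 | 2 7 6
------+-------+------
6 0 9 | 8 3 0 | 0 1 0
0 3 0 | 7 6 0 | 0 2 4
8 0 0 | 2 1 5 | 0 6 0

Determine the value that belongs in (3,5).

7

Cell (3,5) itself could take any of {5, 7} by direct elimination.
Consider where 7 can go in column 5.
(4,5) is out (box 5 already has a 7).
(6,5) is out (row 6 already has a 7).
So the only cell in column 5 that can hold 7 is (3,5).
Therefore (3,5) = 7.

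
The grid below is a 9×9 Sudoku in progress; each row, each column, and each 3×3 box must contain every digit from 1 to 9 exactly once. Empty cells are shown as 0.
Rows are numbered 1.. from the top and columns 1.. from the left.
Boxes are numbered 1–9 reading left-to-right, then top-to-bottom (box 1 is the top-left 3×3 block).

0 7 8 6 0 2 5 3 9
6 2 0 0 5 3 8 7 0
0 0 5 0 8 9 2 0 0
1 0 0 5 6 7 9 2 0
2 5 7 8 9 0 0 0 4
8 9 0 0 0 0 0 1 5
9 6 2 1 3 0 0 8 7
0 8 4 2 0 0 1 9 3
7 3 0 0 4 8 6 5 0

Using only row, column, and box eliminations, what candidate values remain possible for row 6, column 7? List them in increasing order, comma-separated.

Row 6 already contains {1, 5, 8, 9}.
Column 7 already contains {1, 2, 5, 6, 8, 9}.
Its 3×3 block (box 6) already contains {1, 2, 4, 5, 9}.
Removing those from 1–9 leaves {3, 7} as the candidates for row 6, column 7.

3,7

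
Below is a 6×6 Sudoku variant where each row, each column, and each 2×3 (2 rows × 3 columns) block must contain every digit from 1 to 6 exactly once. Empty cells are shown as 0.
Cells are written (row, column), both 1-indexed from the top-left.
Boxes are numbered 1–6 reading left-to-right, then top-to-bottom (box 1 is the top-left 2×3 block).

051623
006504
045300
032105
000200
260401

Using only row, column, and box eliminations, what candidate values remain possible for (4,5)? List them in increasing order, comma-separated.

Row 4 already contains {1, 2, 3, 5}.
Column 5 already contains {2}.
Its 2×3 block (box 4) already contains {1, 3, 5}.
Removing those from 1–6 leaves {4, 6} as the candidates for (4,5).

4,6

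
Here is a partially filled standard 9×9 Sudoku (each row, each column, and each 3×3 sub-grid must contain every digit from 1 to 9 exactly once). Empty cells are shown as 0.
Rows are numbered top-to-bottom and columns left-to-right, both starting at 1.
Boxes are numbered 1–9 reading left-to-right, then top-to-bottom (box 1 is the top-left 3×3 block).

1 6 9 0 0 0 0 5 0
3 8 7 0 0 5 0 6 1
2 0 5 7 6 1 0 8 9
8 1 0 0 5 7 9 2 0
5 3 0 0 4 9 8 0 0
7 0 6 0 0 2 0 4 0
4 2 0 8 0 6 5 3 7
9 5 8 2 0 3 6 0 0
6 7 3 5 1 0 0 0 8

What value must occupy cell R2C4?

9

Cell R2C4 itself could take any of {4, 9} by direct elimination.
Consider where 9 can go in column 4.
R1C4 is out (row 1 already has a 9).
R4C4 is out (row 4 already has a 9).
R5C4 is out (row 5 already has a 9).
R6C4 is out (box 5 already has a 9).
So the only cell in column 4 that can hold 9 is R2C4.
Therefore R2C4 = 9.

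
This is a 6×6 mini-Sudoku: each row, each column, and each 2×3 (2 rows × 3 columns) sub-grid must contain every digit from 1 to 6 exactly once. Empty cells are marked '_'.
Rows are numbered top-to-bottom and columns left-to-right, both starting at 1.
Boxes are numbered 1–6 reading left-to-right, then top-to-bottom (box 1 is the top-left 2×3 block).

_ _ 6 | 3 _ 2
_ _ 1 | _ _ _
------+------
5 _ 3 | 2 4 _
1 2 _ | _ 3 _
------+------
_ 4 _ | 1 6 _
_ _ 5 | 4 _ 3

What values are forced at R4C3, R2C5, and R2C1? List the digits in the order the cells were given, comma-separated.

4,5,2

For R4C3:
  Row 4 already contains {1, 2, 3}.
  Column 3 already contains {1, 3, 5, 6}.
  Its 2×3 block (box 3) already contains {1, 2, 3, 5}.
  The only value from 1–6 not eliminated is 4, so R4C3 = 4.
For R2C5:
  Row 2 already contains {1}.
  Column 5 already contains {3, 4, 6}.
  Its 2×3 block (box 2) already contains {2, 3}.
  The only value from 1–6 not eliminated is 5, so R2C5 = 5.
For R2C1:
  Consider where 2 can go in box 1.
  R1C1 is out (row 1 already has a 2).
  R1C2 is out (row 1 already has a 2).
  R2C2 is out (column 2 already has a 2).
  So the only cell in box 1 that can hold 2 is R2C1.
  So R2C1 = 2.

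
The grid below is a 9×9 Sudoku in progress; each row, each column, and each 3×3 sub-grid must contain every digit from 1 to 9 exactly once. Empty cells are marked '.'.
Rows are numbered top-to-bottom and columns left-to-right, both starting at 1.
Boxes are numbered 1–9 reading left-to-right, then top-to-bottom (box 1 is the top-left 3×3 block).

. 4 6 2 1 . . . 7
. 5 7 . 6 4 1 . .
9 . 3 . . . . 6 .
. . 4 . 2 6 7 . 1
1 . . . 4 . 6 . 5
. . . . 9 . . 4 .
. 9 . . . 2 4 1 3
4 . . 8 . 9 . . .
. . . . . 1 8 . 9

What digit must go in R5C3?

9

Cell R5C3 itself could take any of {2, 8, 9} by direct elimination.
Consider where 9 can go in box 4.
R4C1 is out (column 1 already has a 9). R4C2 is out (column 2 already has a 9). R5C2 is out (column 2 already has a 9). R6C1 is out (row 6 already has a 9). The remaining empty cells in box 4 are similarly blocked.
So the only cell in box 4 that can hold 9 is R5C3.
Therefore R5C3 = 9.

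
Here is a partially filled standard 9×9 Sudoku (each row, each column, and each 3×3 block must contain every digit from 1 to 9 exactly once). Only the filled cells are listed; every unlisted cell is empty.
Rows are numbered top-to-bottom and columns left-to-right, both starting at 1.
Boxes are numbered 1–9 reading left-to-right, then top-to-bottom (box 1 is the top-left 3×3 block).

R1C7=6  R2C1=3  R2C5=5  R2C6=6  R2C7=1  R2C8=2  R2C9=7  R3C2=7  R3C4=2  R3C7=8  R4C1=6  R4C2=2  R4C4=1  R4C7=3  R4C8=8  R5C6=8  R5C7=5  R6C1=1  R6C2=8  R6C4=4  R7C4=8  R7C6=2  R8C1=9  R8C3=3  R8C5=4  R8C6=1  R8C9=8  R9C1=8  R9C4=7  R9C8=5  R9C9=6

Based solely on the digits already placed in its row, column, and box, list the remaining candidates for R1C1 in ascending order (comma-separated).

Row 1 already contains {6}.
Column 1 already contains {1, 3, 6, 8, 9}.
Its 3×3 block (box 1) already contains {3, 7}.
Removing those from 1–9 leaves {2, 4, 5} as the candidates for R1C1.

2,4,5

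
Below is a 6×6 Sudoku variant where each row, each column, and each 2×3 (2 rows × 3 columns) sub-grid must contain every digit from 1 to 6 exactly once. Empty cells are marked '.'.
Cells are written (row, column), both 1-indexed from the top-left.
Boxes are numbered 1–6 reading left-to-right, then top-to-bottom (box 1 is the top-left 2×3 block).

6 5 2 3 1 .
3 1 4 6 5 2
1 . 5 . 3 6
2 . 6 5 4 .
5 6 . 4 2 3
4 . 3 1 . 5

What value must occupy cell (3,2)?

Row 3 already contains {1, 3, 5, 6}.
Column 2 already contains {1, 5, 6}.
Its 2×3 block (box 3) already contains {1, 2, 5, 6}.
The only value from 1–6 not eliminated is 4, so (3,2) = 4.

4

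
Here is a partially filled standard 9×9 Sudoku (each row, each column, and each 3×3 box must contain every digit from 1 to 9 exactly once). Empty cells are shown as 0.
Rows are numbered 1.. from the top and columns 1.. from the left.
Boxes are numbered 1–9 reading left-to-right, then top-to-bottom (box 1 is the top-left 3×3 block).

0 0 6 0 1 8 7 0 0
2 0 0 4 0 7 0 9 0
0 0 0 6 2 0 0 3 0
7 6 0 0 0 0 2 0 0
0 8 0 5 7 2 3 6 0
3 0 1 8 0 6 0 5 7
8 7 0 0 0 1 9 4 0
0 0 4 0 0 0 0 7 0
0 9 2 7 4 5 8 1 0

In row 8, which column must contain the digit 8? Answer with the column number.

Consider where 8 can go in row 8.
row 8, column 1 is out (column 1 already has a 8). row 8, column 2 is out (column 2 already has a 8). row 8, column 4 is out (column 4 already has a 8). row 8, column 6 is out (column 6 already has a 8). The remaining empty cells in row 8 are similarly blocked.
So the only cell in row 8 that can hold 8 is row 8, column 5.
That is column 5.

5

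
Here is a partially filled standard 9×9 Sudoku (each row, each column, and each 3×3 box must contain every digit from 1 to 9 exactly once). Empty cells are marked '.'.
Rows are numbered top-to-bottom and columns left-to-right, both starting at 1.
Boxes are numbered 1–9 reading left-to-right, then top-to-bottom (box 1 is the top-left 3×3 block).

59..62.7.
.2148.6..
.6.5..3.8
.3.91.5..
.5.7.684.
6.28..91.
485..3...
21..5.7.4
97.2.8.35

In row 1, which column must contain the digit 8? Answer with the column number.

Consider where 8 can go in row 1.
r1c4 is out (column 4 already has a 8).
r1c7 is out (column 7 already has a 8).
r1c9 is out (column 9 already has a 8).
So the only cell in row 1 that can hold 8 is r1c3.
That is column 3.

3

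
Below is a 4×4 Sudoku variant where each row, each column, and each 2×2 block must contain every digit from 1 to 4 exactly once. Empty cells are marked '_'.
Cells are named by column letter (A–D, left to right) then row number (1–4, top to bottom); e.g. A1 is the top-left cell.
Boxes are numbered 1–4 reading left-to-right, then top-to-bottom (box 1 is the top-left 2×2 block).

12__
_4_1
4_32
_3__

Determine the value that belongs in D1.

3

Cell D1 itself could take any of {3, 4} by direct elimination.
Consider where 3 can go in row 1.
C1 is out (column C already has a 3).
So the only cell in row 1 that can hold 3 is D1.
Therefore D1 = 3.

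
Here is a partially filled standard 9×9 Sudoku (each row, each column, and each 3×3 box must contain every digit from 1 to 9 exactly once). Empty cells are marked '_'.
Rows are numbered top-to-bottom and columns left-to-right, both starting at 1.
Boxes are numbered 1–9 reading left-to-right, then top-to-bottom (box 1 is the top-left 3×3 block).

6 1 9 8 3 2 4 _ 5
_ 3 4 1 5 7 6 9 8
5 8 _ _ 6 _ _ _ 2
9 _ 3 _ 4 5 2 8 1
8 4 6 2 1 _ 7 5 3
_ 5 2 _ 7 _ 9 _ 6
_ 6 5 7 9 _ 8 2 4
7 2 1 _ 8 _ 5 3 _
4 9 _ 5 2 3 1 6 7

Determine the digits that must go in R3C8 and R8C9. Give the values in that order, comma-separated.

1,9

For R3C8:
  Consider where 1 can go in box 3.
  R1C8 is out (row 1 already has a 1).
  R3C7 is out (column 7 already has a 1).
  So the only cell in box 3 that can hold 1 is R3C8.
  So R3C8 = 1.
For R8C9:
  Row 8 already contains {1, 2, 3, 5, 7, 8}.
  Column 9 already contains {1, 2, 3, 4, 5, 6, 7, 8}.
  Its 3×3 block (box 9) already contains {1, 2, 3, 4, 5, 6, 7, 8}.
  The only value from 1–9 not eliminated is 9, so R8C9 = 9.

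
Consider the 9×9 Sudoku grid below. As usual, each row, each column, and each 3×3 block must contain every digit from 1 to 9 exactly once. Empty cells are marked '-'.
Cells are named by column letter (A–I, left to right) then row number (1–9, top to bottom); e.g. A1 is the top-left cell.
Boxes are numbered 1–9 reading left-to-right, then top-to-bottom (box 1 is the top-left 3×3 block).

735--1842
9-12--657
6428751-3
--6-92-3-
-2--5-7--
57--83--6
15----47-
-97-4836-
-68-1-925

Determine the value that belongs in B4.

1

Cell B4 itself could take any of {1, 8} by direct elimination.
Consider where 1 can go in box 4.
A4 is out (column A already has a 1).
A5 is out (column A already has a 1).
C5 is out (column C already has a 1).
C6 is out (column C already has a 1).
So the only cell in box 4 that can hold 1 is B4.
Therefore B4 = 1.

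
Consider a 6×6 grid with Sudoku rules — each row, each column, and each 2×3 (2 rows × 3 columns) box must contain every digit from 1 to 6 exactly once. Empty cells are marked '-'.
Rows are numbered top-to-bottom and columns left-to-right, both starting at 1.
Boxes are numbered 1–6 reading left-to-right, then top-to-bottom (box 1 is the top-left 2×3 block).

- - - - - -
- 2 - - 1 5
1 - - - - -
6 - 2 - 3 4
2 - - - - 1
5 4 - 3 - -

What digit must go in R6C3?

Cell R6C3 itself could take any of {1, 6} by direct elimination.
Consider where 1 can go in row 6.
R6C5 is out (column 5 already has a 1).
R6C6 is out (column 6 already has a 1).
So the only cell in row 6 that can hold 1 is R6C3.
Therefore R6C3 = 1.

1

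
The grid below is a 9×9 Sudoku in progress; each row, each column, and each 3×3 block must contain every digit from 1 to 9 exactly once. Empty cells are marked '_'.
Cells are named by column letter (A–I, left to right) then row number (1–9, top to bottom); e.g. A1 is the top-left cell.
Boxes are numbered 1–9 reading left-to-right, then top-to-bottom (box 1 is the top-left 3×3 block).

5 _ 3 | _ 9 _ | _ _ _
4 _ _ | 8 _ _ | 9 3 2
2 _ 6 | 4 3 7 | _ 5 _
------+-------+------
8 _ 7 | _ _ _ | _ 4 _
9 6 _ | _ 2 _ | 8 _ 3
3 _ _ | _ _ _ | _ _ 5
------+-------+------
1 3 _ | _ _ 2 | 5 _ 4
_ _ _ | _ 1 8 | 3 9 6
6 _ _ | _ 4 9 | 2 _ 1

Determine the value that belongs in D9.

Cell D9 itself could take any of {3, 5, 7} by direct elimination.
Consider where 3 can go in box 8.
D7 is out (row 7 already has a 3).
E7 is out (row 7 already has a 3).
D8 is out (row 8 already has a 3).
So the only cell in box 8 that can hold 3 is D9.
Therefore D9 = 3.

3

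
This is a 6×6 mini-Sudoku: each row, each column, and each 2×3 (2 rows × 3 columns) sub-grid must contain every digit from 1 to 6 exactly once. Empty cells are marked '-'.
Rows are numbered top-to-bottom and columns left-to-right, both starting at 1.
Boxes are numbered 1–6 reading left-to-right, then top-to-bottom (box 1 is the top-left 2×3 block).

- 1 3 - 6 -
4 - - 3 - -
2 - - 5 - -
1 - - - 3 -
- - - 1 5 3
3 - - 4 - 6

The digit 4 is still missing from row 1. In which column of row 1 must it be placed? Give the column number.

6

Consider where 4 can go in row 1.
R1C1 is out (column 1 already has a 4).
R1C4 is out (column 4 already has a 4).
So the only cell in row 1 that can hold 4 is R1C6.
That is column 6.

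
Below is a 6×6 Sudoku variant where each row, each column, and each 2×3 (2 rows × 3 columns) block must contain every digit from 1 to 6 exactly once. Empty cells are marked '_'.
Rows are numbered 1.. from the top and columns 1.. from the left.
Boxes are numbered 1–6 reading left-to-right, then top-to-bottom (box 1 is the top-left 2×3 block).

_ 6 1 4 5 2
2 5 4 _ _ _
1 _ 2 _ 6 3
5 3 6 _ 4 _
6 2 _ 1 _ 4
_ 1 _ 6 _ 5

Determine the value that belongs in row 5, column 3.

5

Cell row 5, column 3 itself could take any of {3, 5} by direct elimination.
Consider where 5 can go in column 3.
row 6, column 3 is out (row 6 already has a 5).
So the only cell in column 3 that can hold 5 is row 5, column 3.
Therefore row 5, column 3 = 5.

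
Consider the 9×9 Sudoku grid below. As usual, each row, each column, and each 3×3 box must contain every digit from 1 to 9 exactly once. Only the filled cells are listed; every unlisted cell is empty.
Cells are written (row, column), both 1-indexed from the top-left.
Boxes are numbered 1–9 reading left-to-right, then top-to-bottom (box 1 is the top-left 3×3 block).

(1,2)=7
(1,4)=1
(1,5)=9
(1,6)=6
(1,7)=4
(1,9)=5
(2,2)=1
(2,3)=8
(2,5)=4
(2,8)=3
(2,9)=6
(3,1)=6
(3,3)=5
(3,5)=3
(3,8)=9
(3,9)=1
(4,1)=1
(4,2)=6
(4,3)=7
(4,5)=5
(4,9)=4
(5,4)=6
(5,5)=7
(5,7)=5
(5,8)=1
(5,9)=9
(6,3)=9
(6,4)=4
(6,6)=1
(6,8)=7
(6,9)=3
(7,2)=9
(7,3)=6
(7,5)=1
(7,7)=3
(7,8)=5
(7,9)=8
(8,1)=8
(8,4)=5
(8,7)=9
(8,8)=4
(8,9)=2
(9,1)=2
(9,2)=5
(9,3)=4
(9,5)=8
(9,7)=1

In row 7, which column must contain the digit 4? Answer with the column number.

6

Consider where 4 can go in row 7.
(7,1) is out (box 7 already has a 4).
(7,4) is out (column 4 already has a 4).
So the only cell in row 7 that can hold 4 is (7,6).
That is column 6.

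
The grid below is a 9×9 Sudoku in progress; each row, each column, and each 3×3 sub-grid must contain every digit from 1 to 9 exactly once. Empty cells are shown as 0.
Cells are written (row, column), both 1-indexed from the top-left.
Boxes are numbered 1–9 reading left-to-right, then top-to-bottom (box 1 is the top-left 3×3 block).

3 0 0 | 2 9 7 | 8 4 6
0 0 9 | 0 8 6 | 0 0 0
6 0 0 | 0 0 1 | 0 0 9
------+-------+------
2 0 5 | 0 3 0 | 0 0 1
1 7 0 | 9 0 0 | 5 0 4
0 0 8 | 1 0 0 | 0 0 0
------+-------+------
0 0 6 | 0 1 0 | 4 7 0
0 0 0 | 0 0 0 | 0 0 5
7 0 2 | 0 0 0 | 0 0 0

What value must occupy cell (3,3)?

Cell (3,3) itself could take any of {4, 7} by direct elimination.
Consider where 7 can go in column 3.
(1,3) is out (row 1 already has a 7).
(5,3) is out (row 5 already has a 7).
(8,3) is out (box 7 already has a 7).
So the only cell in column 3 that can hold 7 is (3,3).
Therefore (3,3) = 7.

7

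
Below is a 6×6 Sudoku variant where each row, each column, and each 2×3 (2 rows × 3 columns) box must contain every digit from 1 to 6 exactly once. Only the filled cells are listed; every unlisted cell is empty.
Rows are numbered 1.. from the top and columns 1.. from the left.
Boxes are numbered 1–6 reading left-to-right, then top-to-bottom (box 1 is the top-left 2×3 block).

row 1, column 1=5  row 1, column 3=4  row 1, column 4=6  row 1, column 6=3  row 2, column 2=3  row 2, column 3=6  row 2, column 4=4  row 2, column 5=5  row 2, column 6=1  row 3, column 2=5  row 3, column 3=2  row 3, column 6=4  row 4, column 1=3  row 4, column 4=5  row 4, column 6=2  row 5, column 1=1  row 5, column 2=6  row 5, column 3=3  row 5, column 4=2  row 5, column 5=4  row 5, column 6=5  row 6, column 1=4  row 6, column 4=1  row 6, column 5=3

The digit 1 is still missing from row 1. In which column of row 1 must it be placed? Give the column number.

2

Consider where 1 can go in row 1.
row 1, column 5 is out (box 2 already has a 1).
So the only cell in row 1 that can hold 1 is row 1, column 2.
That is column 2.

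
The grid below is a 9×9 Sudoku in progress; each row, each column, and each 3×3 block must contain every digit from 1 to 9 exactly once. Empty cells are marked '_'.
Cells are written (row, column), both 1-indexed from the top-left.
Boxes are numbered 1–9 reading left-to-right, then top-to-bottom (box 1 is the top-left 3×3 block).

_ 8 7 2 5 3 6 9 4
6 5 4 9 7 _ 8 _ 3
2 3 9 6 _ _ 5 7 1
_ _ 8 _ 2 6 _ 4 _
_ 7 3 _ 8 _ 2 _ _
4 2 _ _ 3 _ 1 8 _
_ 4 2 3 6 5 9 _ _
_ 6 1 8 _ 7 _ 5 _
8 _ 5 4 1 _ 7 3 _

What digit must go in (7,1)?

7

Row 7 already contains {2, 3, 4, 5, 6, 9}.
Column 1 already contains {2, 4, 6, 8}.
Its 3×3 block (box 7) already contains {1, 2, 4, 5, 6, 8}.
The only value from 1–9 not eliminated is 7, so (7,1) = 7.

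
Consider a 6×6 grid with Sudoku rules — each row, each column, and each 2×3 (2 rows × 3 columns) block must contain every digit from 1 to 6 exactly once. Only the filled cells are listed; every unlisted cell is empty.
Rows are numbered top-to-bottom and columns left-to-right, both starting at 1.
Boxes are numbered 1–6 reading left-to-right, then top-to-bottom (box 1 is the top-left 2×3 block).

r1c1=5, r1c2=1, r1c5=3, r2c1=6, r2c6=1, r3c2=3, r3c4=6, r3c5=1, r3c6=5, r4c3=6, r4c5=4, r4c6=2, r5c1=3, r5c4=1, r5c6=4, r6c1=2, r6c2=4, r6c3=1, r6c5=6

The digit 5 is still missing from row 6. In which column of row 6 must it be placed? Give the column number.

Consider where 5 can go in row 6.
r6c6 is out (column 6 already has a 5).
So the only cell in row 6 that can hold 5 is r6c4.
That is column 4.

4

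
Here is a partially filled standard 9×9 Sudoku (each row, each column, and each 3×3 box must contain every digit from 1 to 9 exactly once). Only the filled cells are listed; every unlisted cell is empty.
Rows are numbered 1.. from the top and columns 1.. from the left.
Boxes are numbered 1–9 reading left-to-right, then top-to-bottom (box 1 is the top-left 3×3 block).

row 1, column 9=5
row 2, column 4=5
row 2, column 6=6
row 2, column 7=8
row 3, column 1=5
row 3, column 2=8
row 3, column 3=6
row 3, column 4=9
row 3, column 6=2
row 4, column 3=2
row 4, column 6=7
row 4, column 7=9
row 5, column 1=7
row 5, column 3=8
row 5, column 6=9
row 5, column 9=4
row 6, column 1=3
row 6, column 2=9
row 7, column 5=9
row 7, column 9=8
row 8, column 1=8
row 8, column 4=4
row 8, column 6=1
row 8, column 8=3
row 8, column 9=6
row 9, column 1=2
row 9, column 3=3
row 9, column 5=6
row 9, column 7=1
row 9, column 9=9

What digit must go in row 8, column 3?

Cell row 8, column 3 itself could take any of {5, 7, 9} by direct elimination.
Consider where 9 can go in box 7.
row 7, column 1 is out (row 7 already has a 9).
row 7, column 2 is out (row 7 already has a 9).
row 7, column 3 is out (row 7 already has a 9).
row 8, column 2 is out (column 2 already has a 9).
row 9, column 2 is out (row 9 already has a 9).
So the only cell in box 7 that can hold 9 is row 8, column 3.
Therefore row 8, column 3 = 9.

9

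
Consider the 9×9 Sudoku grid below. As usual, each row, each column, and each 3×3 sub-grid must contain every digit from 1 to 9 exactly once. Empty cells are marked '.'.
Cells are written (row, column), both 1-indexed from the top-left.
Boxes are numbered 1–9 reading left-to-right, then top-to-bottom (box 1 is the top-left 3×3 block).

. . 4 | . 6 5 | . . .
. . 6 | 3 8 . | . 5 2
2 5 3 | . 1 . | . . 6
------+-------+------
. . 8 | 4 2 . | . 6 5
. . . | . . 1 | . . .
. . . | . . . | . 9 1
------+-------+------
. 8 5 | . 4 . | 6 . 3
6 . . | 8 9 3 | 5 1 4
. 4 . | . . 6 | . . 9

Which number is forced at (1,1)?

8

Cell (1,1) itself could take any of {1, 7, 8, 9} by direct elimination.
Consider where 8 can go in column 1.
(2,1) is out (row 2 already has a 8). (4,1) is out (row 4 already has a 8). (5,1) is out (box 4 already has a 8). (6,1) is out (box 4 already has a 8). The remaining empty cells in column 1 are similarly blocked.
So the only cell in column 1 that can hold 8 is (1,1).
Therefore (1,1) = 8.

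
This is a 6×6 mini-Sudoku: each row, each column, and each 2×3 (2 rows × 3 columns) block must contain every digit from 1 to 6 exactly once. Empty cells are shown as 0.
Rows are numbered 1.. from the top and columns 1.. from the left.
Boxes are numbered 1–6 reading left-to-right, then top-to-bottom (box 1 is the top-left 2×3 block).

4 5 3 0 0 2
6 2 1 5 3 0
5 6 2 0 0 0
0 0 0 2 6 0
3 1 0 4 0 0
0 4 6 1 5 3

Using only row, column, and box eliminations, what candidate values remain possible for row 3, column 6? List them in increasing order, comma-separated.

1,4

Row 3 already contains {2, 5, 6}.
Column 6 already contains {2, 3}.
Its 2×3 block (box 4) already contains {2, 6}.
Removing those from 1–6 leaves {1, 4} as the candidates for row 3, column 6.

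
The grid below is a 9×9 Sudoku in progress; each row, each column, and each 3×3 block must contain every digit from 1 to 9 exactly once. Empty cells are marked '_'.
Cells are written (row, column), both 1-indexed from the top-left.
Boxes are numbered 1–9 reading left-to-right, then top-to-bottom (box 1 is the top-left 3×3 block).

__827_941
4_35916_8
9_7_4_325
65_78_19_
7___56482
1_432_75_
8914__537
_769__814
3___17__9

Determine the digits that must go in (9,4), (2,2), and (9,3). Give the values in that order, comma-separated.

8,2,5

For (9,4):
  Consider where 8 can go in box 8.
  (7,5) is out (row 7 already has a 8).
  (7,6) is out (row 7 already has a 8).
  (8,5) is out (row 8 already has a 8).
  (8,6) is out (row 8 already has a 8).
  So the only cell in box 8 that can hold 8 is (9,4).
  So (9,4) = 8.
For (2,2):
  Row 2 already contains {1, 3, 4, 5, 6, 8, 9}.
  Column 2 already contains {5, 7, 9}.
  Its 3×3 block (box 1) already contains {3, 4, 7, 8, 9}.
  The only value from 1–9 not eliminated is 2, so (2,2) = 2.
For (9,3):
  Consider where 5 can go in row 9.
  (9,2) is out (column 2 already has a 5).
  (9,4) is out (column 4 already has a 5).
  (9,7) is out (column 7 already has a 5).
  (9,8) is out (column 8 already has a 5).
  So the only cell in row 9 that can hold 5 is (9,3).
  So (9,3) = 5.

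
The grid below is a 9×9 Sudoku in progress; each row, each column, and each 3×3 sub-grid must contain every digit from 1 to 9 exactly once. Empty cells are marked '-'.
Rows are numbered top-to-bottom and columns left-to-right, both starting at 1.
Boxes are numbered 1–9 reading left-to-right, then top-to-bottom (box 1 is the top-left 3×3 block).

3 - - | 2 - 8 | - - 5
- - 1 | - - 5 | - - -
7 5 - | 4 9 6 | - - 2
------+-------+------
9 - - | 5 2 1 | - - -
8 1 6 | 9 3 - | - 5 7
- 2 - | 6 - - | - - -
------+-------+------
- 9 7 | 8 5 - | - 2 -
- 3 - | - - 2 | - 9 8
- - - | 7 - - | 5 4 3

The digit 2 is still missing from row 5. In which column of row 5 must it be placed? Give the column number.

7

Consider where 2 can go in row 5.
r5c6 is out (column 6 already has a 2).
So the only cell in row 5 that can hold 2 is r5c7.
That is column 7.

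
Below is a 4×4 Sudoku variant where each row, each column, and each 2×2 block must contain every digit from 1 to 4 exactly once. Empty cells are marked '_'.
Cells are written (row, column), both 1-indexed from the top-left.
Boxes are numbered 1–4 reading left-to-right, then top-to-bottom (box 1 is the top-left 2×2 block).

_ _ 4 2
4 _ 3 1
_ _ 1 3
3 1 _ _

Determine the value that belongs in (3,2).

4

Cell (3,2) itself could take any of {2, 4} by direct elimination.
Consider where 4 can go in row 3.
(3,1) is out (column 1 already has a 4).
So the only cell in row 3 that can hold 4 is (3,2).
Therefore (3,2) = 4.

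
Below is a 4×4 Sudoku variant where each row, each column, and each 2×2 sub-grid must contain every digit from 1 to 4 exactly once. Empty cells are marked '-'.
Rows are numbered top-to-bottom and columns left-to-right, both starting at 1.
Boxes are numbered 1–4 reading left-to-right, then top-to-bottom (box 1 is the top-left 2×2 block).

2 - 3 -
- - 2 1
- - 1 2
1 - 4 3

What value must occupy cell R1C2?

1

Cell R1C2 itself could take any of {1, 4} by direct elimination.
Consider where 1 can go in column 2.
R2C2 is out (row 2 already has a 1).
R3C2 is out (row 3 already has a 1).
R4C2 is out (row 4 already has a 1).
So the only cell in column 2 that can hold 1 is R1C2.
Therefore R1C2 = 1.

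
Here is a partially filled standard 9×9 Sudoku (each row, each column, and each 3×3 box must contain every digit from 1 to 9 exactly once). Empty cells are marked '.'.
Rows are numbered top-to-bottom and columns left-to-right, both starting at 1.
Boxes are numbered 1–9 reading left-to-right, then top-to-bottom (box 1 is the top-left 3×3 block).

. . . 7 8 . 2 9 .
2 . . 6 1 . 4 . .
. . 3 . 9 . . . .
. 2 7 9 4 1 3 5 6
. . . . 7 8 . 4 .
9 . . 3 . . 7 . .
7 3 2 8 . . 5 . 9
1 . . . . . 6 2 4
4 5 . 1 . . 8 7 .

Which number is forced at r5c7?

9

Cell r5c7 itself could take any of {1, 9} by direct elimination.
Consider where 9 can go in column 7.
r3c7 is out (row 3 already has a 9).
So the only cell in column 7 that can hold 9 is r5c7.
Therefore r5c7 = 9.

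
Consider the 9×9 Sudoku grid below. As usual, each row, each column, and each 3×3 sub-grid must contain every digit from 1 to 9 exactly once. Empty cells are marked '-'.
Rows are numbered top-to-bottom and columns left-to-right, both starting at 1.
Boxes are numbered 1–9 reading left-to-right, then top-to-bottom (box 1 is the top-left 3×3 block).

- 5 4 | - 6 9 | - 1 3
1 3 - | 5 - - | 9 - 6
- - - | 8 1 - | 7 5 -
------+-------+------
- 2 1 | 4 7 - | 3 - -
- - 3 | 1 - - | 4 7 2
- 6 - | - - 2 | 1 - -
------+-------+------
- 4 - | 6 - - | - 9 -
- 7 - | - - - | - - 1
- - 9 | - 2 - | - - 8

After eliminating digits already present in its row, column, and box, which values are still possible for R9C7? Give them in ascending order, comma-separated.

5,6

Row 9 already contains {2, 8, 9}.
Column 7 already contains {1, 3, 4, 7, 9}.
Its 3×3 block (box 9) already contains {1, 8, 9}.
Removing those from 1–9 leaves {5, 6} as the candidates for R9C7.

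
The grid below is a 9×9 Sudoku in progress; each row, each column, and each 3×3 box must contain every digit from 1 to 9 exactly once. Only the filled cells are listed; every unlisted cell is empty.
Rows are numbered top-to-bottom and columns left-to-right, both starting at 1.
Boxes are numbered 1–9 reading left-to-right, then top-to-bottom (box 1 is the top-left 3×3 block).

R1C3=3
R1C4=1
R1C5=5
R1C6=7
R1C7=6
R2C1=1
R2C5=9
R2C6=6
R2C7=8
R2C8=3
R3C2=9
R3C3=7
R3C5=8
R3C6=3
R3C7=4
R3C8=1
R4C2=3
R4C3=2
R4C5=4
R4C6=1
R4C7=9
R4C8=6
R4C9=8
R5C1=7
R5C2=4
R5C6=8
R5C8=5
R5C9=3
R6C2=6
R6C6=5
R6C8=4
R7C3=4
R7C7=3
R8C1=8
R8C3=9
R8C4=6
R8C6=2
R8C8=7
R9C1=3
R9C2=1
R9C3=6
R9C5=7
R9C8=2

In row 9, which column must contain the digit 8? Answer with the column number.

4

Consider where 8 can go in row 9.
R9C6 is out (column 6 already has a 8).
R9C7 is out (column 7 already has a 8).
R9C9 is out (column 9 already has a 8).
So the only cell in row 9 that can hold 8 is R9C4.
That is column 4.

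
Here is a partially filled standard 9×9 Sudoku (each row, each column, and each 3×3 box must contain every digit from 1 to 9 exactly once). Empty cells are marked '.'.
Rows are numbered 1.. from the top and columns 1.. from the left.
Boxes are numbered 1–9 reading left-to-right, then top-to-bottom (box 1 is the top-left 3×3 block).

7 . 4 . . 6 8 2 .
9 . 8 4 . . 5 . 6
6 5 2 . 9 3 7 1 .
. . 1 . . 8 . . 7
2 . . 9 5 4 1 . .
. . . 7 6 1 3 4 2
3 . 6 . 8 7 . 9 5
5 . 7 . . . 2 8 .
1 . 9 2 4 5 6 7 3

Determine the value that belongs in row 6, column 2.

9

Cell row 6, column 2 itself could take any of {8, 9} by direct elimination.
Consider where 9 can go in row 6.
row 6, column 1 is out (column 1 already has a 9).
row 6, column 3 is out (column 3 already has a 9).
So the only cell in row 6 that can hold 9 is row 6, column 2.
Therefore row 6, column 2 = 9.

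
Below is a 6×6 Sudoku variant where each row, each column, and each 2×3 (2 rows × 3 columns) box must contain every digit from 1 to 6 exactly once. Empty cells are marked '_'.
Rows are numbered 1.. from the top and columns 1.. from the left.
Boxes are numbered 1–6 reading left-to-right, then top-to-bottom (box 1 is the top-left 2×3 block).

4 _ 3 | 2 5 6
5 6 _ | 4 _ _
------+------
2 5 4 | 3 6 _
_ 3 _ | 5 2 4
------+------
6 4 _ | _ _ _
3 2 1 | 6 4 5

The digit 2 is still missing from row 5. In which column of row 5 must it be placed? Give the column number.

Consider where 2 can go in row 5.
row 5, column 3 is out (box 5 already has a 2).
row 5, column 4 is out (column 4 already has a 2).
row 5, column 5 is out (column 5 already has a 2).
So the only cell in row 5 that can hold 2 is row 5, column 6.
That is column 6.

6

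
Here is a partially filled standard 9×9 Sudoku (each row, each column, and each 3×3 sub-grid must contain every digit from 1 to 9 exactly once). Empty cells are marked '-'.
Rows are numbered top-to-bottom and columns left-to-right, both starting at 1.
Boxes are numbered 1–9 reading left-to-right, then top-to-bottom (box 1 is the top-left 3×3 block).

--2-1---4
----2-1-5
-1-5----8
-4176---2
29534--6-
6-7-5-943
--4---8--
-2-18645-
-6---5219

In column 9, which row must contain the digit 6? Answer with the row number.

7

Consider where 6 can go in column 9.
r5c9 is out (row 5 already has a 6).
r8c9 is out (row 8 already has a 6).
So the only cell in column 9 that can hold 6 is r7c9.
That is row 7.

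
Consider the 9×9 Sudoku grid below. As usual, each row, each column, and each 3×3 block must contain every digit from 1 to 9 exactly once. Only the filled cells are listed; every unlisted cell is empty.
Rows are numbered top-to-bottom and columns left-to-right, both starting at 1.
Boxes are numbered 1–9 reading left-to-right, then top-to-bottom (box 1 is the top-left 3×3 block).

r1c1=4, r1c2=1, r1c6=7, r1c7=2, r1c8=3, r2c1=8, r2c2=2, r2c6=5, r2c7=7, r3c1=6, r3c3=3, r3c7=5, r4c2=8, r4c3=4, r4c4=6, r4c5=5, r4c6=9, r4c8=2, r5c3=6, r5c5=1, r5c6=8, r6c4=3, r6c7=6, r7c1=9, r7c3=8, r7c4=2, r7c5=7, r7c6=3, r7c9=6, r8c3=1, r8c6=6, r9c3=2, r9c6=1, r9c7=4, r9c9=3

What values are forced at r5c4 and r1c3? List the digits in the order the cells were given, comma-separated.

For r5c4:
  Consider where 7 can go in column 4.
  r1c4 is out (row 1 already has a 7).
  r2c4 is out (row 2 already has a 7).
  r3c4 is out (box 2 already has a 7).
  r8c4 is out (box 8 already has a 7).
  r9c4 is out (box 8 already has a 7).
  So the only cell in column 4 that can hold 7 is r5c4.
  So r5c4 = 7.
For r1c3:
  Consider where 5 can go in row 1.
  r1c4 is out (box 2 already has a 5).
  r1c5 is out (column 5 already has a 5).
  r1c9 is out (box 3 already has a 5).
  So the only cell in row 1 that can hold 5 is r1c3.
  So r1c3 = 5.

7,5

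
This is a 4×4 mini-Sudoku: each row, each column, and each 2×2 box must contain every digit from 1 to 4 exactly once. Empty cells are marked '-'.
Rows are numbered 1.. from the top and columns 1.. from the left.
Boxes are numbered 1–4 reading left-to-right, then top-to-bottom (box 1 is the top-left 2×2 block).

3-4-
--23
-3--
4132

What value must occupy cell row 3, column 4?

4

Cell row 3, column 4 itself could take any of {1, 4} by direct elimination.
Consider where 4 can go in box 4.
row 3, column 3 is out (column 3 already has a 4).
So the only cell in box 4 that can hold 4 is row 3, column 4.
Therefore row 3, column 4 = 4.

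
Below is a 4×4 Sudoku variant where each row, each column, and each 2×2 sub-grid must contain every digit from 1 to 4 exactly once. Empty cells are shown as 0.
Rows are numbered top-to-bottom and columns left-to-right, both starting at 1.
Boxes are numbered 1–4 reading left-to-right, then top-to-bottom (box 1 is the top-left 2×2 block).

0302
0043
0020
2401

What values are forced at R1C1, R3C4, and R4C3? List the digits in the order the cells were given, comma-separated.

For R1C1:
  Consider where 4 can go in column 1.
  R2C1 is out (row 2 already has a 4).
  R3C1 is out (box 3 already has a 4).
  So the only cell in column 1 that can hold 4 is R1C1.
  So R1C1 = 4.
For R3C4:
  Row 3 already contains {2}.
  Column 4 already contains {1, 2, 3}.
  Its 2×2 block (box 4) already contains {1, 2}.
  The only value from 1–4 not eliminated is 4, so R3C4 = 4.
For R4C3:
  Row 4 already contains {1, 2, 4}.
  Column 3 already contains {2, 4}.
  Its 2×2 block (box 4) already contains {1, 2}.
  The only value from 1–4 not eliminated is 3, so R4C3 = 3.

4,4,3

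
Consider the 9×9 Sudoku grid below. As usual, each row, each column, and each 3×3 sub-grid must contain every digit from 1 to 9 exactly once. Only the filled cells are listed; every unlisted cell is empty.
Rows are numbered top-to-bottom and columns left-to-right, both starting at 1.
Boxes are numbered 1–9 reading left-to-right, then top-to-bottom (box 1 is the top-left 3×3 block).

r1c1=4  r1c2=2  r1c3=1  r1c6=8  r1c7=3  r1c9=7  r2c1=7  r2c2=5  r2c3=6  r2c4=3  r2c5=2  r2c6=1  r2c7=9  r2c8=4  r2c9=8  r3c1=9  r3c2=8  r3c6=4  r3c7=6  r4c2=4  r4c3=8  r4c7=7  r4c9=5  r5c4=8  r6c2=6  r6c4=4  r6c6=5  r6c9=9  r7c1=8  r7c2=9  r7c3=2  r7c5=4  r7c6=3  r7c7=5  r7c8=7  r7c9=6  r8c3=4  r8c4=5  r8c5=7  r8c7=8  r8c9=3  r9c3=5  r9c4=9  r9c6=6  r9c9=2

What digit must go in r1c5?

9

Cell r1c5 itself could take any of {5, 6, 9} by direct elimination.
Consider where 9 can go in box 2.
r1c4 is out (column 4 already has a 9).
r3c4 is out (row 3 already has a 9).
r3c5 is out (row 3 already has a 9).
So the only cell in box 2 that can hold 9 is r1c5.
Therefore r1c5 = 9.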